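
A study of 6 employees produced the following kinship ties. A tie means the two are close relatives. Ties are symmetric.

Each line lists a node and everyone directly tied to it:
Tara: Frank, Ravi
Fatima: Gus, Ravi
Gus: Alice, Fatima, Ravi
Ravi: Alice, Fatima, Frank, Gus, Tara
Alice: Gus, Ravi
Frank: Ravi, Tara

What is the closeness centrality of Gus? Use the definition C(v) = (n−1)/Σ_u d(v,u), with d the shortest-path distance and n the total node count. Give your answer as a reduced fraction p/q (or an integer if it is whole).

5/7

Distances from Gus: Alice:1, Fatima:1, Frank:2, Ravi:1, Tara:2. Sum = 7.
n = 6, so closeness = 5/7.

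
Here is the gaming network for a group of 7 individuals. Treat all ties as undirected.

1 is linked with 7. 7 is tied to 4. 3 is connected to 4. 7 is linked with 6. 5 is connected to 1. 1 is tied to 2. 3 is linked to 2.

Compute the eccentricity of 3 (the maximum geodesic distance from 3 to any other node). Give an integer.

Distances from 3: 1:2, 2:1, 4:1, 5:3, 6:3, 7:2.
The largest is 3 (to 5 and 6), so the eccentricity of 3 is 3.

3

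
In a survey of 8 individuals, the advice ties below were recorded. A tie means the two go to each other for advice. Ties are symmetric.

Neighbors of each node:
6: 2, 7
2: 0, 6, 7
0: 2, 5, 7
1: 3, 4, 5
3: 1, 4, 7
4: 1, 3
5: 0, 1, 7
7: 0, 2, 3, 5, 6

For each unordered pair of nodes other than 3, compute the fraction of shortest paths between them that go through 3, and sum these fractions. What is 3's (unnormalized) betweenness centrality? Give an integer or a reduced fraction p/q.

29/6

Pairs whose geodesics pass through 3 — 7–4: 1; 7–1: 1/2; 2–4: 1; 2–1: 1/3; 6–4: 1; 6–1: 1/2; 0–4: 1/2.
All other pairs contribute 0.
Summing the contributions gives betweenness(3) = 29/6.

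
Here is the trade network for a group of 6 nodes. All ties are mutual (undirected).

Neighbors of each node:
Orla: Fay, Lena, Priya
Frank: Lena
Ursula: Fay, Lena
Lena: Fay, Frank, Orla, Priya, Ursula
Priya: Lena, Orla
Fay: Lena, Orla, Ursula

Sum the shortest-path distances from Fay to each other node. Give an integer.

Distances from Fay: Frank:2, Lena:1, Orla:1, Priya:2, Ursula:1.
Sum = 2 + 1 + 1 + 2 + 1 = 7.

7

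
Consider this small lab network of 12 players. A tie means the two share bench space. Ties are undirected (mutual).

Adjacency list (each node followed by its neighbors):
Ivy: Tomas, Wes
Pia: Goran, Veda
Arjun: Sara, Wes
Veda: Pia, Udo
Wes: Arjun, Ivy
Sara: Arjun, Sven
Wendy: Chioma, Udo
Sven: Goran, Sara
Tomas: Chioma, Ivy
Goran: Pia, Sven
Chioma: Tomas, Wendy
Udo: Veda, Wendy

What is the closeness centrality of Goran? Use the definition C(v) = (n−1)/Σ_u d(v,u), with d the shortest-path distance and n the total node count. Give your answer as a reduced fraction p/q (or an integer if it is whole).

Distances from Goran: Arjun:3, Chioma:5, Ivy:5, Pia:1, Sara:2, Sven:1, Tomas:6, Udo:3, Veda:2, Wendy:4, Wes:4. Sum = 36.
n = 12, so closeness = 11/36.

11/36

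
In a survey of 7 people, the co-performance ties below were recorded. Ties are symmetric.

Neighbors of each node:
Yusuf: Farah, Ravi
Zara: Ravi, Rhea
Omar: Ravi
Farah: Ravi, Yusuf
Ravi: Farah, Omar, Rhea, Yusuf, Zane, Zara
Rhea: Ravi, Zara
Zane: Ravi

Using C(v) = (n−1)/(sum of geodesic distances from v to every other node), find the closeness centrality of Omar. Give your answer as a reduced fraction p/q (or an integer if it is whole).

Distances from Omar: Farah:2, Ravi:1, Rhea:2, Yusuf:2, Zane:2, Zara:2. Sum = 11.
n = 7, so closeness = 6/11.

6/11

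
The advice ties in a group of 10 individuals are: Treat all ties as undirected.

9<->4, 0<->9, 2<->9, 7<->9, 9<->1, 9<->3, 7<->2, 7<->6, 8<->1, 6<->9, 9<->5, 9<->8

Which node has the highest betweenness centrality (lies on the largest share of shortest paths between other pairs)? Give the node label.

Unnormalized betweenness of each node: 0:0, 1:0, 2:0, 3:0, 4:0, 5:0, 6:0, 7:1/2, 8:0, 9:65/2.
9 has the largest value, 65/2, making it the main broker — the node through which the most shortest paths run.

9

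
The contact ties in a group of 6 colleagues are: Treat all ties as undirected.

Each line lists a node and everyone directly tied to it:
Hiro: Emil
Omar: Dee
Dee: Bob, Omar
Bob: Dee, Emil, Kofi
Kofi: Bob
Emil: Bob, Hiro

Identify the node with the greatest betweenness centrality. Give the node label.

Bob

Unnormalized betweenness of each node: Bob:8, Dee:4, Emil:4, Hiro:0, Kofi:0, Omar:0.
Bob has the largest value, 8, making it the main broker — the node through which the most shortest paths run.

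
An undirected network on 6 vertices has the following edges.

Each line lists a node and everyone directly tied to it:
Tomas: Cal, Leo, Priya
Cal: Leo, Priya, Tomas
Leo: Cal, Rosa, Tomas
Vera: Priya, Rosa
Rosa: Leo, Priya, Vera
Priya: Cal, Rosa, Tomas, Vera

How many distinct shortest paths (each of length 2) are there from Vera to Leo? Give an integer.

1

The shortest distance is 2, and the only length-2 path is Vera–Rosa–Leo. So there is exactly 1 shortest path.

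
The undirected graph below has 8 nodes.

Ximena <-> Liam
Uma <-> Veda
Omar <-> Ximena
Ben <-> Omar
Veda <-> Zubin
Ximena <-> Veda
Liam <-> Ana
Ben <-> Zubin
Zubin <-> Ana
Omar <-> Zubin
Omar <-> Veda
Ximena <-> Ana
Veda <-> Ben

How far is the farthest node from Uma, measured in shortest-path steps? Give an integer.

3

Distances from Uma: Ana:3, Ben:2, Liam:3, Omar:2, Veda:1, Ximena:2, Zubin:2.
The largest is 3 (to Liam and Ana), so the eccentricity of Uma is 3.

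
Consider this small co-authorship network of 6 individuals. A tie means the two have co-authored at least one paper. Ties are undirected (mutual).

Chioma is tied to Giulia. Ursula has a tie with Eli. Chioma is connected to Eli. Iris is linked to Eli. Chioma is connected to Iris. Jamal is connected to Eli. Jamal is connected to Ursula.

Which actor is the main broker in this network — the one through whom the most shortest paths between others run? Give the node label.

Unnormalized betweenness of each node: Chioma:4, Eli:6, Giulia:0, Iris:0, Jamal:0, Ursula:0.
Eli has the largest value, 6, making it the main broker — the node through which the most shortest paths run.

Eli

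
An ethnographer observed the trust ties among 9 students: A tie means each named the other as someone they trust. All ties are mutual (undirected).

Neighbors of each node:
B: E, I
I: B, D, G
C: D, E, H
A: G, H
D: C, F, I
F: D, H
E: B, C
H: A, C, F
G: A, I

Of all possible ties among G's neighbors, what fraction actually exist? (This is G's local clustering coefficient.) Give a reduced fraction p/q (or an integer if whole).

0

G's neighbors: A and I (k = 2).
Possible neighbor pairs: C(2,2) = 1. Edges among them: none → e = 0.
Clustering(G) = 0/1.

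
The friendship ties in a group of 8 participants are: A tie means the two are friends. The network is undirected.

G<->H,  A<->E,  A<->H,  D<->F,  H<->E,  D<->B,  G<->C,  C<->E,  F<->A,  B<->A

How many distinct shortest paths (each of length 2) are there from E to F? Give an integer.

1

The shortest distance is 2, and the only length-2 path is E–A–F. So there is exactly 1 shortest path.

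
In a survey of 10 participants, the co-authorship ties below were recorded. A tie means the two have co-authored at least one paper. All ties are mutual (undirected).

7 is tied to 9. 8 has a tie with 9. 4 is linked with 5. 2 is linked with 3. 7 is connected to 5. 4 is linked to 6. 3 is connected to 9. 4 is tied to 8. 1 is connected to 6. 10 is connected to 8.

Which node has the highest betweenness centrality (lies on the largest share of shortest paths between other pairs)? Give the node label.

Unnormalized betweenness of each node: 1:0, 2:0, 3:8, 4:16, 5:3, 6:8, 7:3, 8:17, 9:16, 10:0.
8 has the largest value, 17, making it the main broker — the node through which the most shortest paths run.

8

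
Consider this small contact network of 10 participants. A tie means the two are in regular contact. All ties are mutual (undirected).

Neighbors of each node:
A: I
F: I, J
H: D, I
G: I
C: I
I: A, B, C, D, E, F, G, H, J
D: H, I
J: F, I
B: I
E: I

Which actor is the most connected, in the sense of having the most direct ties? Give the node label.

Degrees — A:1, B:1, C:1, D:2, E:1, F:2, G:1, H:2, I:9, J:2.
The maximum is 9, attained only by I.

I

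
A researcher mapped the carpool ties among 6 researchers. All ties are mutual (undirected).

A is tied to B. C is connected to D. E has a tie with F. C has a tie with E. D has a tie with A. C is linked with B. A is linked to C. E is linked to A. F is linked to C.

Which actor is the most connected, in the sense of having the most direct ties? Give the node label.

Degrees — A:4, B:2, C:5, D:2, E:3, F:2.
The maximum is 5, attained only by C.

C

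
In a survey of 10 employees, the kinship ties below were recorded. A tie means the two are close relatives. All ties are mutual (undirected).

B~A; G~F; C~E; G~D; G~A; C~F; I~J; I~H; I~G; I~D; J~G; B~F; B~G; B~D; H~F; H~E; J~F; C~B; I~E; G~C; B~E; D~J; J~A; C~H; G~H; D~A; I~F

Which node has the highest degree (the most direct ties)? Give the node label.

Degrees — A:4, B:6, C:5, D:5, E:4, F:6, G:8, H:5, I:6, J:5.
The maximum is 8, attained only by G.

G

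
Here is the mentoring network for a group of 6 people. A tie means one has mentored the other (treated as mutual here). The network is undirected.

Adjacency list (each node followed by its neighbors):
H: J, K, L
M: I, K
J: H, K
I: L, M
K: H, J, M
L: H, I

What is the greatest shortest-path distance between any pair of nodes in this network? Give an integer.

3

Eccentricity of each node (its greatest distance to any other): H:2, I:3, J:3, K:2, L:2, M:2.
The maximum eccentricity is 3, realized for instance by the pair I–J via I – M – K – J. So the diameter is 3.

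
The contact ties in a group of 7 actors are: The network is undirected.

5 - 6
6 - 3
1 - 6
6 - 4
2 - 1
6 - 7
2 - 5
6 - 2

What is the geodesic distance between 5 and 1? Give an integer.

2

One shortest route is 5 – 6 – 1, which uses 2 edges, and 5 and 1 are not directly tied, so nothing shorter exists. So d(5,1) = 2.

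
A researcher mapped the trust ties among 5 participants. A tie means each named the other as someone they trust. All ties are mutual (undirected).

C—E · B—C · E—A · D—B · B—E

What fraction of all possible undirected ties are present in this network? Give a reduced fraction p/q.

1/2

There are 5 edges and 5 nodes, so the maximum possible is C(5,2) = 10.
Density = 5/10 = 1/2.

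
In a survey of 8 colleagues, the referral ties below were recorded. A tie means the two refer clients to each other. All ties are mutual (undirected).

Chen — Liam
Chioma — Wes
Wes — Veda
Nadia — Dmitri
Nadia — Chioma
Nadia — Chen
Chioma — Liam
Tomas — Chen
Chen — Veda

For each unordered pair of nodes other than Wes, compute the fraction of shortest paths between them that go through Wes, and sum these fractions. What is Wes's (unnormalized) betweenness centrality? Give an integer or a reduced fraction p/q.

1

Pairs whose geodesics pass through Wes — Chioma–Veda: 1.
All other pairs contribute 0.
Summing the contributions gives betweenness(Wes) = 1.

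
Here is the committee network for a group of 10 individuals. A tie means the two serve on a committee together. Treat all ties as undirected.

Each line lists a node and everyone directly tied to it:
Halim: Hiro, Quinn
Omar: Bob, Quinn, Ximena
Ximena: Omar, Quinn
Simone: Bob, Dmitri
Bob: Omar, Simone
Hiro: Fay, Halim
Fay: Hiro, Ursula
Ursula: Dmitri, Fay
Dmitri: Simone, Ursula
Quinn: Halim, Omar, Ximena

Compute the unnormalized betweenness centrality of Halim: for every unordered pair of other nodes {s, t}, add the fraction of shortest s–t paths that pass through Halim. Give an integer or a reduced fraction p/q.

17/2

Pairs whose geodesics pass through Halim — Omar–Hiro: 1; Omar–Fay: 1; Ximena–Hiro: 1; Ximena–Fay: 1; Ximena–Ursula: 1/2; Quinn–Hiro: 1; Quinn–Fay: 1; Quinn–Ursula: 1; Hiro–Bob: 1.
All other pairs contribute 0.
Summing the contributions gives betweenness(Halim) = 17/2.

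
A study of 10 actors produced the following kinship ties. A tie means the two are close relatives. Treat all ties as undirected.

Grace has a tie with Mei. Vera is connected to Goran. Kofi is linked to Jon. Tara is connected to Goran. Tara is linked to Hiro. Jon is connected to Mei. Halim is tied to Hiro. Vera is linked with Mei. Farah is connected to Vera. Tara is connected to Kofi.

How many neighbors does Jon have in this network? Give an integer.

2

Jon is directly tied to Kofi and Mei. That is 2 neighbors, so the degree of Jon is 2.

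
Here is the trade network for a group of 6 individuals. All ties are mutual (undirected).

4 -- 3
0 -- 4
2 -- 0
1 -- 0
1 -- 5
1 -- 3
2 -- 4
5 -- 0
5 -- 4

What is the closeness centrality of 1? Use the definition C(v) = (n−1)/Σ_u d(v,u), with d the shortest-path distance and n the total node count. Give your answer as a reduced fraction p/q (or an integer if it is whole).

5/7

Distances from 1: 0:1, 2:2, 3:1, 4:2, 5:1. Sum = 7.
n = 6, so closeness = 5/7.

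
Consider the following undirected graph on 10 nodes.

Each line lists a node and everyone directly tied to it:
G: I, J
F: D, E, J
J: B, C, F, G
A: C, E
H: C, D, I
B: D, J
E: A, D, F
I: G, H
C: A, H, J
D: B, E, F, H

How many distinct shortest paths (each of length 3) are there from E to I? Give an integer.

1

The shortest distance is 3, and the only length-3 path is E–D–H–I. So there is exactly 1 shortest path.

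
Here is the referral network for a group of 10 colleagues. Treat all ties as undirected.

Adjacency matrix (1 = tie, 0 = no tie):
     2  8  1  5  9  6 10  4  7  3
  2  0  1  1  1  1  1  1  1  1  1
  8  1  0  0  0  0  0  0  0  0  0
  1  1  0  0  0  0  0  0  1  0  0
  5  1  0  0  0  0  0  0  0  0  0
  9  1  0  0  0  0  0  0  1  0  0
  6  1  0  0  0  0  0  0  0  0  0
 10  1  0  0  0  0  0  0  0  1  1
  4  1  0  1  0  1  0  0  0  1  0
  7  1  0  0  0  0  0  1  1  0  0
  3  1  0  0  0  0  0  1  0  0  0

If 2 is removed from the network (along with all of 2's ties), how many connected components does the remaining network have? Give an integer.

Without 2, the remaining ties split the others into: {8}; {1, 3, 4, 7, 9, 10}; {5}; {6}.
That's 4 separate components.

4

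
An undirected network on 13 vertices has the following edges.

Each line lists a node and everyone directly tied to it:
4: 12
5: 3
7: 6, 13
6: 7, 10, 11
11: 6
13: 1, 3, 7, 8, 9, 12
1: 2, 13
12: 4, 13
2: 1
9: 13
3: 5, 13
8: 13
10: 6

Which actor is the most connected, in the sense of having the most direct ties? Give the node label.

Degrees — 1:2, 2:1, 3:2, 4:1, 5:1, 6:3, 7:2, 8:1, 9:1, 10:1, 11:1, 12:2, 13:6.
The maximum is 6, attained only by 13.

13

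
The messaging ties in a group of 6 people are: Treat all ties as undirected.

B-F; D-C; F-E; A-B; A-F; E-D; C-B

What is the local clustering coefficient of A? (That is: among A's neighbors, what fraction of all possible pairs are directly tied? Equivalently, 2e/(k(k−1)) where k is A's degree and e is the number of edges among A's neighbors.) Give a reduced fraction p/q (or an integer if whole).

1

A's neighbors: B and F (k = 2).
Possible neighbor pairs: C(2,2) = 1. Edges among them: B–F → e = 1.
Clustering(A) = 1/1.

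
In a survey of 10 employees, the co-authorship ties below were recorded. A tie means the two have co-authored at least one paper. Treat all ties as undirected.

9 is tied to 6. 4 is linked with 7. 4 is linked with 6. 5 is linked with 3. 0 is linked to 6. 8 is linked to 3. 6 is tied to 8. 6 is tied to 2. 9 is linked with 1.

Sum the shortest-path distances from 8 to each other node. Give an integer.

18

Distances from 8: 0:2, 1:3, 2:2, 3:1, 4:2, 5:2, 6:1, 7:3, 9:2.
Sum = 2 + 3 + 2 + 1 + 2 + 2 + 1 + 3 + 2 = 18.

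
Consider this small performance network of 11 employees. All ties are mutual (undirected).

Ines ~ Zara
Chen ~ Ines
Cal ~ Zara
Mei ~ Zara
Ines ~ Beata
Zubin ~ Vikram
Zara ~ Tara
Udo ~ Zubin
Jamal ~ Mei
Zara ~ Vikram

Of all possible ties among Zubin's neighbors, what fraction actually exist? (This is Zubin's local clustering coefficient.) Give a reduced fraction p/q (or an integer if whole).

0

Zubin's neighbors: Udo and Vikram (k = 2).
Possible neighbor pairs: C(2,2) = 1. Edges among them: none → e = 0.
Clustering(Zubin) = 0/1.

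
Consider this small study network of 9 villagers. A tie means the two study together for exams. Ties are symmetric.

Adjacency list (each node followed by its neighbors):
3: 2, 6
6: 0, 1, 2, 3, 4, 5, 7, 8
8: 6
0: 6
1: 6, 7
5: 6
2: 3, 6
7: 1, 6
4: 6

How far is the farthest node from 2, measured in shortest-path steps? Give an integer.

Distances from 2: 0:2, 1:2, 3:1, 4:2, 5:2, 6:1, 7:2, 8:2.
The largest is 2 (to 1, 7, 8, 0, 5, and 4), so the eccentricity of 2 is 2.

2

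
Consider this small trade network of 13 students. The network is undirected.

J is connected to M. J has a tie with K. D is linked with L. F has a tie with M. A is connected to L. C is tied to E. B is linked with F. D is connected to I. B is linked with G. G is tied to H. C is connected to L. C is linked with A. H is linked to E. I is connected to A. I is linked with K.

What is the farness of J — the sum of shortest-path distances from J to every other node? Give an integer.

Distances from J: A:3, B:3, C:4, D:3, E:5, F:2, G:4, H:5, I:2, K:1, L:4, M:1.
Sum = 3 + 3 + 4 + 3 + 5 + 2 + 4 + 5 + 2 + 1 + 4 + 1 = 37.

37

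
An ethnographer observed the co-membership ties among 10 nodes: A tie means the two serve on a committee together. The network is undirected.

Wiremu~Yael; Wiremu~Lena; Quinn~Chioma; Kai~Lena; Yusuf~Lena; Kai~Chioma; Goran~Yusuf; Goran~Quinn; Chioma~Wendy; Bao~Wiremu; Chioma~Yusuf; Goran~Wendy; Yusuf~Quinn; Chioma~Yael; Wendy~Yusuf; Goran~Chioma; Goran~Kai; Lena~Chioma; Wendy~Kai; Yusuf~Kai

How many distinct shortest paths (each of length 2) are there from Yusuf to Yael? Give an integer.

1

The shortest distance is 2, and the only length-2 path is Yusuf–Chioma–Yael. So there is exactly 1 shortest path.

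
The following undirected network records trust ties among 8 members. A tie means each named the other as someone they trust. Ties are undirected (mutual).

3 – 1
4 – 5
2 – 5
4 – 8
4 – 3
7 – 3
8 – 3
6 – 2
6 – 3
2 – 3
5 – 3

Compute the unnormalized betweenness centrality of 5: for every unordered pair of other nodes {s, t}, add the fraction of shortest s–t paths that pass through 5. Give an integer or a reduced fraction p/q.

1/2

Pairs whose geodesics pass through 5 — 2–4: 1/2.
All other pairs contribute 0.
Summing the contributions gives betweenness(5) = 1/2.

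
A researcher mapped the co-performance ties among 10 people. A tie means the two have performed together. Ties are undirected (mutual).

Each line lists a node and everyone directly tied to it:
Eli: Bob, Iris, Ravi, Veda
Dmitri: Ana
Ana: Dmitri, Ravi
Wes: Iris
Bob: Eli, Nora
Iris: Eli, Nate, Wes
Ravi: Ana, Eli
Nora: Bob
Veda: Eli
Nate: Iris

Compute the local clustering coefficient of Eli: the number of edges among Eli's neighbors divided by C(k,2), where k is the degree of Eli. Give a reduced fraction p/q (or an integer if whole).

0

Eli's neighbors: Bob, Iris, Ravi, and Veda (k = 4).
Possible neighbor pairs: C(4,2) = 6. Edges among them: none → e = 0.
Clustering(Eli) = 0/6 = 0.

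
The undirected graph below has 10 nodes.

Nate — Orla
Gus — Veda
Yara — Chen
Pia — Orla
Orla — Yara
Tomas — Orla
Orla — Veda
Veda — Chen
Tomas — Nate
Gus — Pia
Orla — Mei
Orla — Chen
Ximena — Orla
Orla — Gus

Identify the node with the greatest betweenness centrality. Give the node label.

Orla

Unnormalized betweenness of each node: Chen:1/2, Gus:1/2, Mei:0, Nate:0, Orla:59/2, Pia:0, Tomas:0, Veda:1/2, Ximena:0, Yara:0.
Orla has the largest value, 59/2, making it the main broker — the node through which the most shortest paths run.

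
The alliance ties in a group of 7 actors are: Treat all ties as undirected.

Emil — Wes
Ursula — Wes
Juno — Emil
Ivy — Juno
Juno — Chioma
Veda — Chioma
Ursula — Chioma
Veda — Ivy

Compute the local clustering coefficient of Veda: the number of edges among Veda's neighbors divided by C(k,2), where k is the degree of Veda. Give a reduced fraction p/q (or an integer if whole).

Veda's neighbors: Chioma and Ivy (k = 2).
Possible neighbor pairs: C(2,2) = 1. Edges among them: none → e = 0.
Clustering(Veda) = 0/1.

0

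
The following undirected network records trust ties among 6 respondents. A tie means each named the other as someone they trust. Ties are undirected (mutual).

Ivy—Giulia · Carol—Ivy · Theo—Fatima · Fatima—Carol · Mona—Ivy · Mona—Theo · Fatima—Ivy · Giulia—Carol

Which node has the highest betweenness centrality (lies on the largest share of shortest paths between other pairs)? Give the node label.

Ivy

Unnormalized betweenness of each node: Carol:5/6, Fatima:13/6, Giulia:0, Ivy:11/3, Mona:5/6, Theo:1/2.
Ivy has the largest value, 11/3, making it the main broker — the node through which the most shortest paths run.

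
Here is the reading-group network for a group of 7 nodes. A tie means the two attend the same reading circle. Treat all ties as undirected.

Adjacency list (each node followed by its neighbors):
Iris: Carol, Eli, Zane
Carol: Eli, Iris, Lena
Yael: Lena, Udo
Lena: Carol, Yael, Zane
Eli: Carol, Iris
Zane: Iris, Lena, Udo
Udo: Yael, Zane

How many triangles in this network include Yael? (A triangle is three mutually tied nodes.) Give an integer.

0

Yael's neighbors are Lena and Udo, but none of them are tied to each other, so no triangle contains Yael.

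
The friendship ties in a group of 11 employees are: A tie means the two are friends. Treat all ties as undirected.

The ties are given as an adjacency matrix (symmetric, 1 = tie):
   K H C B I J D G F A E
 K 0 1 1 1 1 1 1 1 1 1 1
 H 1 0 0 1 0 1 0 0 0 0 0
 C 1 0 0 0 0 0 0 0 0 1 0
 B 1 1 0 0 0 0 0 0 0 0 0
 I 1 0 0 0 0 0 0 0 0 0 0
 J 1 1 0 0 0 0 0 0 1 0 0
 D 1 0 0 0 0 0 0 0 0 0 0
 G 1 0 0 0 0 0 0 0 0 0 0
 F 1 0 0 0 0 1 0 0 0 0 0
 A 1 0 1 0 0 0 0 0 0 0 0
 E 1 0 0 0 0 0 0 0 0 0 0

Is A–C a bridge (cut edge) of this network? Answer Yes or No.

No

Even without that edge, A still reaches C via A – K – C, so the network stays connected. Not a bridge.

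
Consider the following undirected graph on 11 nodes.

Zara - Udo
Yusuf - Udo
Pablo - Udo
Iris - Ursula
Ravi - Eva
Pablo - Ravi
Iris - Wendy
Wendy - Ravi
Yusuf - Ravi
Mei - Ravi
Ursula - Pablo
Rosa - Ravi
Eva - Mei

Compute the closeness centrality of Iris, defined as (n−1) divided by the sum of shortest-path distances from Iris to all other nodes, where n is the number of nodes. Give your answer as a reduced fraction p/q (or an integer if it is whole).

2/5

Distances from Iris: Eva:3, Mei:3, Pablo:2, Ravi:2, Rosa:3, Udo:3, Ursula:1, Wendy:1, Yusuf:3, Zara:4. Sum = 25.
n = 11, so closeness = 10/25 = 2/5.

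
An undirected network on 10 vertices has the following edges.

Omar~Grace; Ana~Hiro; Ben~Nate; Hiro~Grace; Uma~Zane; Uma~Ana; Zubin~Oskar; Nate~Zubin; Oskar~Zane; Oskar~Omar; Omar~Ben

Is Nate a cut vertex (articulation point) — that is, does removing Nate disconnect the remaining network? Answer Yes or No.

No

Even without Nate, every remaining node can still reach every other (the residual graph is connected), so Nate is not a cut vertex.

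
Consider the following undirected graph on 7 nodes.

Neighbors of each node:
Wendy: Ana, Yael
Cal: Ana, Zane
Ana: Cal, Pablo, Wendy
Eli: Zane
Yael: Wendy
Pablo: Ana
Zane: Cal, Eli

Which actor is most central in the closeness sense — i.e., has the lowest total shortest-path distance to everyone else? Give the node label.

Ana

Farness (sum of distances to all others) for each node — Ana:10, Cal:11, Eli:19, Pablo:15, Wendy:13, Yael:18, Zane:14.
The smallest farness is 10, for Ana, so Ana has the highest closeness.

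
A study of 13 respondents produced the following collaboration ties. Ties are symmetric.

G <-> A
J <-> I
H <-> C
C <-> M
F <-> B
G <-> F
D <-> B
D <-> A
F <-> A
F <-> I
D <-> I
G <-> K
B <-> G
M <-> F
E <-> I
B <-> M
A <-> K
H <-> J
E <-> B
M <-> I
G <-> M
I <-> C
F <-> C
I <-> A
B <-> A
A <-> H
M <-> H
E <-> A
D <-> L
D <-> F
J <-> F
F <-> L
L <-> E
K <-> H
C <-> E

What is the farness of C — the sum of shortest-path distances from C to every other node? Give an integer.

Distances from C: A:2, B:2, D:2, E:1, F:1, G:2, H:1, I:1, J:2, K:2, L:2, M:1.
Sum = 2 + 2 + 2 + 1 + 1 + 2 + 1 + 1 + 2 + 2 + 2 + 1 = 19.

19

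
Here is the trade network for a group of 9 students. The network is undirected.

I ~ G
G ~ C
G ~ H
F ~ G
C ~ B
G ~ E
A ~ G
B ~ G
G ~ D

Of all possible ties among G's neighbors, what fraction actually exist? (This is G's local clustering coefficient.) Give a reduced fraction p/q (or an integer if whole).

G's neighbors: A, B, C, D, E, F, H, and I (k = 8).
Possible neighbor pairs: C(8,2) = 28. Edges among them: B–C → e = 1.
Clustering(G) = 1/28.

1/28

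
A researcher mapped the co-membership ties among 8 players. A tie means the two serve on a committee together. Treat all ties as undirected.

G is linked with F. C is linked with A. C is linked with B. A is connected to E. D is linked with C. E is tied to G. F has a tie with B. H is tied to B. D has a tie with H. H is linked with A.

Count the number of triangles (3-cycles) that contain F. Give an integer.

F's neighbors are B and G, but none of them are tied to each other, so no triangle contains F.

0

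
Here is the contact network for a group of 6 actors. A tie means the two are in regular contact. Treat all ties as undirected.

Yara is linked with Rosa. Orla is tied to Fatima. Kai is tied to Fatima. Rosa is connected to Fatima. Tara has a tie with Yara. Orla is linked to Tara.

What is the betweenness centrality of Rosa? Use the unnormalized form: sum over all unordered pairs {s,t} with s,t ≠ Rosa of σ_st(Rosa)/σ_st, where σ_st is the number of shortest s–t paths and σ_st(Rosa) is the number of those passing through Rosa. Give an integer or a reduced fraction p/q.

2

Pairs whose geodesics pass through Rosa — Fatima–Yara: 1; Yara–Kai: 1.
All other pairs contribute 0.
Summing the contributions gives betweenness(Rosa) = 2.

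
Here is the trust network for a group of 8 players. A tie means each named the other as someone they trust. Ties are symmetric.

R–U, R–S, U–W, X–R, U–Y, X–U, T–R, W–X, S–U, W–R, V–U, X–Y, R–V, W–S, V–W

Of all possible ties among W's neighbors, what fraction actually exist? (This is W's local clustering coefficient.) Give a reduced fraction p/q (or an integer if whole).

W's neighbors: R, S, U, V, and X (k = 5).
Possible neighbor pairs: C(5,2) = 10. Edges among them: R–S, R–U, R–V, R–X, S–U, U–V, U–X → e = 7.
Clustering(W) = 7/10.

7/10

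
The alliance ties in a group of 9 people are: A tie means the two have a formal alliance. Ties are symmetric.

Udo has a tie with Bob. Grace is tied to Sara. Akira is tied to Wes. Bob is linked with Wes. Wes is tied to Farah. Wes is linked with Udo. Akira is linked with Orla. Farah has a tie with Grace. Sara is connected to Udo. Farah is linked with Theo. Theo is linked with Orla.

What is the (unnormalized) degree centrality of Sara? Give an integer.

2

Sara is directly tied to Grace and Udo. That is 2 neighbors, so the degree of Sara is 2.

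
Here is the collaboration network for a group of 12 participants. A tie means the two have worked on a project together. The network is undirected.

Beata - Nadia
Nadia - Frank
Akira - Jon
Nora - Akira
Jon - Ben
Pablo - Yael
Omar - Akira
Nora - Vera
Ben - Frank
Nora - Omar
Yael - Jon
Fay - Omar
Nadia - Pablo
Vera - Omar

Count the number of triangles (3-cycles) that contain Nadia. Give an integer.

Nadia's neighbors are Beata, Frank, and Pablo, but none of them are tied to each other, so no triangle contains Nadia.

0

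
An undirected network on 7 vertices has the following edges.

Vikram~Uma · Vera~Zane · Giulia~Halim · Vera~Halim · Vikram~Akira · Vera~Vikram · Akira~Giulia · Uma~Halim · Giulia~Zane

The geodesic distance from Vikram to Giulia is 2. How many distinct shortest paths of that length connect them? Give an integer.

The shortest distance is 2, and the only length-2 path is Vikram–Akira–Giulia. So there is exactly 1 shortest path.

1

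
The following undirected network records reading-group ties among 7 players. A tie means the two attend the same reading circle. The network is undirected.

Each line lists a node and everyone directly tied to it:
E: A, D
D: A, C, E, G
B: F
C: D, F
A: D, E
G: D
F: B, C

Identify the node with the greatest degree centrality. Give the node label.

Degrees — A:2, B:1, C:2, D:4, E:2, F:2, G:1.
The maximum is 4, attained only by D.

D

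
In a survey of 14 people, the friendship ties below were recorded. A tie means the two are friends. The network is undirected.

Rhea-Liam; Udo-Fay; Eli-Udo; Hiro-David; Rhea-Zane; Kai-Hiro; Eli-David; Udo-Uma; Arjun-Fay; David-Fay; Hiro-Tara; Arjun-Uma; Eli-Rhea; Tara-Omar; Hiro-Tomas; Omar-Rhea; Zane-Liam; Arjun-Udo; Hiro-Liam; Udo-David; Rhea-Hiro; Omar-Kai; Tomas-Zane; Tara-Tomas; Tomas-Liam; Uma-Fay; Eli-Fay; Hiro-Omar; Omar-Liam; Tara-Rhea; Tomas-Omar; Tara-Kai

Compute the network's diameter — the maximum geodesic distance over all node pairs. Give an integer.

Eccentricity of each node (its greatest distance to any other): Arjun:4, David:3, Eli:3, Fay:3, Hiro:3, Kai:4, Liam:4, Omar:4, Rhea:3, Tara:4, Tomas:4, Udo:3, Uma:4, Zane:4.
The maximum eccentricity is 4, realized for instance by the pair Uma–Tomas via Uma – Udo – David – Hiro – Tomas. So the diameter is 4.

4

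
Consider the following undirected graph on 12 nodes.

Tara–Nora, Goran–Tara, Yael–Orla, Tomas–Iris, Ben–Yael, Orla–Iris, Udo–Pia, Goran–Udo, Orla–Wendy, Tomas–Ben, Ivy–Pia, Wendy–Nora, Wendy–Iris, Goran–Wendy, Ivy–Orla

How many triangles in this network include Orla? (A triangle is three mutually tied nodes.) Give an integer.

1

Orla's neighbors: Iris, Ivy, Wendy, and Yael.
Neighbor pairs that are themselves tied: Orla–Iris–Wendy. Each forms one triangle with Orla, for 1 in total.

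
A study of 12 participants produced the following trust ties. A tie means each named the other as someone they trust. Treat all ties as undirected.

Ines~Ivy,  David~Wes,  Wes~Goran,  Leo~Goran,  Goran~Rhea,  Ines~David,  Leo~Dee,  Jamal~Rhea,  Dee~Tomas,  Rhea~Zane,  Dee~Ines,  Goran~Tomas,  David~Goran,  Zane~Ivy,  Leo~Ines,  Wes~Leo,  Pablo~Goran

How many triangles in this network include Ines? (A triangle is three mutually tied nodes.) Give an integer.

1

Ines's neighbors: David, Dee, Ivy, and Leo.
Neighbor pairs that are themselves tied: Ines–Dee–Leo. Each forms one triangle with Ines, for 1 in total.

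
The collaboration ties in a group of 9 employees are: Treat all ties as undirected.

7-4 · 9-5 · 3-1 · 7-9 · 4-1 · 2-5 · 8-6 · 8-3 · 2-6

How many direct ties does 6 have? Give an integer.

2

6 is directly tied to 2 and 8. That is 2 neighbors, so the degree of 6 is 2.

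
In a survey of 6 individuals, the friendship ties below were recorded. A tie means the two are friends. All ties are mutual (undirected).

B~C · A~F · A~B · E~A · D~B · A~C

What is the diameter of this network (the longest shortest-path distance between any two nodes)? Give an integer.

3

Eccentricity of each node (its greatest distance to any other): A:2, B:2, C:2, D:3, E:3, F:3.
The maximum eccentricity is 3, realized for instance by the pair D–E via D – B – A – E. So the diameter is 3.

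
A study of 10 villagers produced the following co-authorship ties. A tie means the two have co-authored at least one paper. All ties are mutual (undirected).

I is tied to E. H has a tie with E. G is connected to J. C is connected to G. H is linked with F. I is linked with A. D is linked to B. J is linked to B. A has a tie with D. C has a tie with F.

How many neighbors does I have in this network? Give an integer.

I is directly tied to A and E. That is 2 neighbors, so the degree of I is 2.

2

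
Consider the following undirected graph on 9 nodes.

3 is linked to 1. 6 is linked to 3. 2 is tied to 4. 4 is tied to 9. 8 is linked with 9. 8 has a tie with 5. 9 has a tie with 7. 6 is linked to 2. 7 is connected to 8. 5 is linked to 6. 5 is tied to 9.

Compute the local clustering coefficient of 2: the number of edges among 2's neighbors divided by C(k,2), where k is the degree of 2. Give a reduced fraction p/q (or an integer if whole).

0

2's neighbors: 4 and 6 (k = 2).
Possible neighbor pairs: C(2,2) = 1. Edges among them: none → e = 0.
Clustering(2) = 0/1.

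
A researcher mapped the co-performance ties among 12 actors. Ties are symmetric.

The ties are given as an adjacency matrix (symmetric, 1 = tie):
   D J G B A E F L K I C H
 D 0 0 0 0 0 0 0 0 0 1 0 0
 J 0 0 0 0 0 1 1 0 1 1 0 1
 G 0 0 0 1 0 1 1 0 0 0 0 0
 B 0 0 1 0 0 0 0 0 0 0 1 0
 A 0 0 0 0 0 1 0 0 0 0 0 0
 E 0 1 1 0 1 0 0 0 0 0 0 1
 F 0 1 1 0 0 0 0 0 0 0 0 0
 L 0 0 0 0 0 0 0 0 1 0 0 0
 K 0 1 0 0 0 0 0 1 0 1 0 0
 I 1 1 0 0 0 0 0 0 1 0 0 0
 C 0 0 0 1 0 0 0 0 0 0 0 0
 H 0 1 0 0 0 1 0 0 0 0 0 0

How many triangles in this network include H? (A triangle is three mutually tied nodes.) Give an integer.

H's neighbors: E and J.
Neighbor pairs that are themselves tied: H–E–J. Each forms one triangle with H, for 1 in total.

1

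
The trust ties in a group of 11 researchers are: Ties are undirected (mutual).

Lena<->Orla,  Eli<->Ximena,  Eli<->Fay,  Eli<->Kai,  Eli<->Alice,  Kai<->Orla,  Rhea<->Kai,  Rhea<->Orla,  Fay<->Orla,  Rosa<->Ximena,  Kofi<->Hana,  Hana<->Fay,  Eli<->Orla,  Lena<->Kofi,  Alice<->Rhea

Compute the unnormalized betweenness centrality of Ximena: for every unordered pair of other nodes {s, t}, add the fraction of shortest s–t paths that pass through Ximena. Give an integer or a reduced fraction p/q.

9

Pairs whose geodesics pass through Ximena — Eli–Rosa: 1; Alice–Rosa: 1; Fay–Rosa: 1; Rhea–Rosa: 3/3; Kai–Rosa: 1; Kofi–Rosa: 2/2; Orla–Rosa: 1; Lena–Rosa: 1; Rosa–Hana: 1.
All other pairs contribute 0.
Summing the contributions gives betweenness(Ximena) = 9.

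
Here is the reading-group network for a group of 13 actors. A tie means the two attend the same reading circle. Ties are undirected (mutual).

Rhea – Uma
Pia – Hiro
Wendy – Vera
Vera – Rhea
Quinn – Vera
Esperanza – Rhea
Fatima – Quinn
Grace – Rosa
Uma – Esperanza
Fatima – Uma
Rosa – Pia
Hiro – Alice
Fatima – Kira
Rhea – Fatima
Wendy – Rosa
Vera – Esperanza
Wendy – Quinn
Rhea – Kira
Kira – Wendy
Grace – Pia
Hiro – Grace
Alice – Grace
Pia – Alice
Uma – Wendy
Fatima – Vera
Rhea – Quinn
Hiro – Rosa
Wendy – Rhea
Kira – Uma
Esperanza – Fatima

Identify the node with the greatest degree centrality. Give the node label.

Rhea

Degrees — Alice:3, Esperanza:4, Fatima:6, Grace:4, Hiro:4, Kira:4, Pia:4, Quinn:4, Rhea:7, Rosa:4, Uma:5, Vera:5, Wendy:6.
The maximum is 7, attained only by Rhea.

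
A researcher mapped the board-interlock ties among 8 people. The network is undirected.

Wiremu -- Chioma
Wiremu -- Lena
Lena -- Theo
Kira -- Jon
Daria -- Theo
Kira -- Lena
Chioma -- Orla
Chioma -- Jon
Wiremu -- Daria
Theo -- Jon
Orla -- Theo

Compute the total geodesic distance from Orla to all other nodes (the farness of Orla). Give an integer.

Distances from Orla: Chioma:1, Daria:2, Jon:2, Kira:3, Lena:2, Theo:1, Wiremu:2.
Sum = 1 + 2 + 2 + 3 + 2 + 1 + 2 = 13.

13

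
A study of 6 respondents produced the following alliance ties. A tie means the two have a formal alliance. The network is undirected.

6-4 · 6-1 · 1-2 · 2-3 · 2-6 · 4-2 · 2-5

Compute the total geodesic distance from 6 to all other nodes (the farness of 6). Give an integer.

7

Distances from 6: 1:1, 2:1, 3:2, 4:1, 5:2.
Sum = 1 + 1 + 2 + 1 + 2 = 7.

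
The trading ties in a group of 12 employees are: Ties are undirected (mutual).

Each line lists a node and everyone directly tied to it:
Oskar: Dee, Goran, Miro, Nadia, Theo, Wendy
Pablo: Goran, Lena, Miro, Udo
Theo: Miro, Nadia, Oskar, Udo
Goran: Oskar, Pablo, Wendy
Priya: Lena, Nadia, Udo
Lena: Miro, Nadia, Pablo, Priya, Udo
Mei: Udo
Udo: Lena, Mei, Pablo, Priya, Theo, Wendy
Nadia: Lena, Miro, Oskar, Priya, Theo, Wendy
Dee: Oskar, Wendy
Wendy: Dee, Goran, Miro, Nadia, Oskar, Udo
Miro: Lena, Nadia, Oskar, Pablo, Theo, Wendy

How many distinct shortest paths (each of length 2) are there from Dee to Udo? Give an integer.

1

The shortest distance is 2, and the only length-2 path is Dee–Wendy–Udo. So there is exactly 1 shortest path.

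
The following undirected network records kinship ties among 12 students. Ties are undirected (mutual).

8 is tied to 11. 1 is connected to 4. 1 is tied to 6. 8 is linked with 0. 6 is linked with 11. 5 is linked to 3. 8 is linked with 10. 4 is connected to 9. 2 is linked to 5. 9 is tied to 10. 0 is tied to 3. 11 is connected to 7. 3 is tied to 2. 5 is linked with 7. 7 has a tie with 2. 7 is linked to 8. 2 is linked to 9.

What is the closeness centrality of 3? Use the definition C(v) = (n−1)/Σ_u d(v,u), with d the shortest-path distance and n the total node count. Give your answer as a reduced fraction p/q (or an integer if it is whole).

Distances from 3: 0:1, 1:4, 2:1, 4:3, 5:1, 6:4, 7:2, 8:2, 9:2, 10:3, 11:3. Sum = 26.
n = 12, so closeness = 11/26.

11/26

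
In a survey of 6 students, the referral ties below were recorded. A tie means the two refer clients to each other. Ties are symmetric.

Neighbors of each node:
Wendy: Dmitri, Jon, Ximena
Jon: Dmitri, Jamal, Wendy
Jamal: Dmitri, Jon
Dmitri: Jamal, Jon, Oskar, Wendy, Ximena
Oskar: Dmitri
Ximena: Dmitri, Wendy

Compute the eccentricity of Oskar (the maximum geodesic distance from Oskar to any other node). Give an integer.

2

Distances from Oskar: Dmitri:1, Jamal:2, Jon:2, Wendy:2, Ximena:2.
The largest is 2 (to Ximena, Jamal, Jon, and Wendy), so the eccentricity of Oskar is 2.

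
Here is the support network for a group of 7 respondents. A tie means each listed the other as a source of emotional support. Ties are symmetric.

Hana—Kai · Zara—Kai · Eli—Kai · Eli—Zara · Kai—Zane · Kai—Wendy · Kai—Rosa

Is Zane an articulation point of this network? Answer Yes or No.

Even without Zane, every remaining node can still reach every other (the residual graph is connected), so Zane is not a cut vertex.

No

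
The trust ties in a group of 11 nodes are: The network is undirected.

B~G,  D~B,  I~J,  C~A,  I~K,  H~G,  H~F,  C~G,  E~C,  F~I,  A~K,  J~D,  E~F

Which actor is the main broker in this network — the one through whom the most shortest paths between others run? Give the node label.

Unnormalized betweenness of each node: A:23/6, B:16/3, C:19/2, D:23/6, E:7/3, F:53/6, G:65/6, H:3, I:73/6, J:11/2, K:23/6.
I has the largest value, 73/6, making it the main broker — the node through which the most shortest paths run.

I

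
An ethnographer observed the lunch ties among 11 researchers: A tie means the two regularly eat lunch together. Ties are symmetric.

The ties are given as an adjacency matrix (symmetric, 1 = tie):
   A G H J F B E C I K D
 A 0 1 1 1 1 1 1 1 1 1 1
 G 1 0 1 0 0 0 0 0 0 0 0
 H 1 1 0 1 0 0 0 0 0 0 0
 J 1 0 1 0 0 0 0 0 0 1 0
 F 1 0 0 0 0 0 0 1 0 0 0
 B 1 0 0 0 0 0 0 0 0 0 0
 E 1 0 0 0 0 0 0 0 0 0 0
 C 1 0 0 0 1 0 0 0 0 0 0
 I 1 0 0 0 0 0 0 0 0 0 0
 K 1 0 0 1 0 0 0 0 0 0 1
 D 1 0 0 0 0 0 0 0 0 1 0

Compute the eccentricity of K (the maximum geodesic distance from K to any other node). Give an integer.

2

Distances from K: A:1, B:2, C:2, D:1, E:2, F:2, G:2, H:2, I:2, J:1.
The largest is 2 (to G, H, F, B, E, C, and I), so the eccentricity of K is 2.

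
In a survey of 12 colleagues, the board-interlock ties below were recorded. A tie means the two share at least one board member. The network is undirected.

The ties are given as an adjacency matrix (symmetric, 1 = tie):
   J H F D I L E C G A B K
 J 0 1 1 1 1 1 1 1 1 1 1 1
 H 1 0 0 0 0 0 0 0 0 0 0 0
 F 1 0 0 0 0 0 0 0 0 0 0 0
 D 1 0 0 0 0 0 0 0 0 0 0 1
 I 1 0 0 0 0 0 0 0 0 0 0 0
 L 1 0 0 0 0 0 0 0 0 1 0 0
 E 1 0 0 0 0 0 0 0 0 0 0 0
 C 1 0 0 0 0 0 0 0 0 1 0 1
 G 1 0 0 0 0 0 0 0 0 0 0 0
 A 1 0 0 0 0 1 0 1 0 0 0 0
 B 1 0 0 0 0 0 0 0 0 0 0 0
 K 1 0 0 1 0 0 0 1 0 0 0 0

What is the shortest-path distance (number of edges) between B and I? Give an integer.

One shortest route is B – J – I, which uses 2 edges, and B and I are not directly tied, so nothing shorter exists. So d(B,I) = 2.

2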